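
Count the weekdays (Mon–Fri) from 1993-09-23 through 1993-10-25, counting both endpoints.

1993-09-23 is a Thursday.
From 1993-09-23 to 1993-10-25 is 33 days inclusive.
33 = 7 × 4 + 5, so there are 4 full weeks plus 5 extra days.
Each full week contributes 5 weekdays (Mon–Fri): 4 × 5 = 20.
The 5 extra days are Thu, Fri, Sat, Sun, Mon — 3 of them qualify.
Total: 20 + 3 = 23.

23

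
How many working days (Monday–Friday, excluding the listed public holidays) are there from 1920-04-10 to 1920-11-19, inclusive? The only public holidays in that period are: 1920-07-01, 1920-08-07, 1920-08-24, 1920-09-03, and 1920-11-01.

1920-04-10 is a Saturday.
The range spans 224 days (inclusive of both endpoints).
224 = 7 × 32, so the span is exactly 32 full weeks.
Each full week contributes 5 weekdays (Mon–Fri): 32 × 5 = 160.
Holidays: 1920-07-01 (Thu); 1920-08-07 (Sat); 1920-08-24 (Tue); 1920-09-03 (Fri); 1920-11-01 (Mon).
4 of the 5 holidays fall on weekdays; the rest are weekends and were already excluded.
Business days: 160 − 4 = 156.

156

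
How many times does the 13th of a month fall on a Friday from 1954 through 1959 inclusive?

11

Friday-the-13ths by year:
1954: Aug
1955: May
1956: Jan, Apr, Jul
1957: Sep, Dec
1958: Jun
1959: Feb, Mar, Nov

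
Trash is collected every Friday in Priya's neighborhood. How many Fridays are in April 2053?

4

2053-04-01 is a Tuesday.
The range spans 30 days (inclusive of both endpoints).
30 = 7 × 4 + 2, so there are 4 full weeks plus 2 extra days.
Each full week contributes one Friday: 4 so far.
The 2 extra days are Tuesday, Wednesday — none qualify.
Total: 4 + 0 = 4.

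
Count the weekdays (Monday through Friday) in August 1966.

23 weekdays

Aug 1, 1966 is a Monday.
That's 31 days from start to end, counting both.
31 = 7 × 4 + 3, so there are 4 full weeks plus 3 extra days.
Each full week contributes 5 weekdays (Mon–Fri): 4 × 5 = 20.
The 3 extra days are Monday, Tuesday, Wednesday — 3 of them qualify.
Total: 20 + 3 = 23.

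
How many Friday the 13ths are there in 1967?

The 13th falls on a Friday when the month's 13th has weekday Fri.
Jan 13 is Fri ✓; Feb 13 is Mon; Mar 13 is Mon; Apr 13 is Thu; May 13 is Sat; Jun 13 is Tue; Jul 13 is Thu; Aug 13 is Sun; Sep 13 is Wed; Oct 13 is Fri ✓; Nov 13 is Mon; Dec 13 is Wed.
Friday the 13ths: Jan, Oct.

2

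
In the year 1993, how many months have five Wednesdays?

A month has five Wednesdays exactly when Wednesday falls within its first (length − 28) days.
Jan: 31 days, starts Fri → 5 of Fri, Sat, Sun
Feb: 28 days, starts Mon → 5 of (none)
Mar: 31 days, starts Mon → 5 of Mon, Tue, Wed ✓
Apr: 30 days, starts Thu → 5 of Thu, Fri
May: 31 days, starts Sat → 5 of Sat, Sun, Mon
Jun: 30 days, starts Tue → 5 of Tue, Wed ✓
Jul: 31 days, starts Thu → 5 of Thu, Fri, Sat
Aug: 31 days, starts Sun → 5 of Sun, Mon, Tue
Sep: 30 days, starts Wed → 5 of Wed, Thu ✓
Oct: 31 days, starts Fri → 5 of Fri, Sat, Sun
Nov: 30 days, starts Mon → 5 of Mon, Tue
Dec: 31 days, starts Wed → 5 of Wed, Thu, Fri ✓
Months with five Wednesdays: Mar, Jun, Sep, Dec.

4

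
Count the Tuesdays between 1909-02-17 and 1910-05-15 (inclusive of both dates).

1909-02-17 is a Wednesday.
The range spans 453 days (inclusive of both endpoints).
453 = 7 × 64 + 5, so there are 64 full weeks plus 5 extra days.
Each full week contributes one Tuesday: 64 so far.
The 5 extra days are Wed, Thu, Fri, Sat, Sun — none qualify.
Total: 64 + 0 = 64.

64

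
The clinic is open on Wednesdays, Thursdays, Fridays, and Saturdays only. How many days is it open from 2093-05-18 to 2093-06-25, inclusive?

2093-05-18 is a Monday.
The range spans 39 days (inclusive of both endpoints).
39 = 7 × 5 + 4, so there are 5 full weeks plus 4 extra days.
Each full week contributes 4 days from the set (Wed, Thu, Fri, Sat): 5 × 4 = 20.
The 4 extra days are Mon, Tue, Wed, Thu — 2 of them qualify.
Total: 20 + 2 = 22.

22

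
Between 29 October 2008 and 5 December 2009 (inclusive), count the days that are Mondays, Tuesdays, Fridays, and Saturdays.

230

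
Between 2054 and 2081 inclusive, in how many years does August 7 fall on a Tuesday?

Day of week of August 7 in each year:
2054: Fri, 2055: Sat, 2056: Mon, 2057: Tue ✓, 2058: Wed, 2059: Thu, 2060: Sat, 2061: Sun, 2062: Mon, 2063: Tue ✓, 2064: Thu, 2065: Fri, 2066: Sat, 2067: Sun, 2068: Tue ✓, 2069: Wed, 2070: Thu, 2071: Fri, 2072: Sun, 2073: Mon, 2074: Tue ✓, 2075: Wed, 2076: Fri, 2077: Sat, 2078: Sun, 2079: Mon, 2080: Wed, 2081: Thu
Tuesdays: 2057, 2063, 2068, 2074.

4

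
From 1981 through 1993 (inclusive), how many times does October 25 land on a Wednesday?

1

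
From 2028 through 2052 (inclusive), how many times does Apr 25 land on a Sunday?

3

Day of week of April 25 in each year:
2028: Tue, 2029: Wed, 2030: Thu, 2031: Fri, 2032: Sun ✓, 2033: Mon, 2034: Tue, 2035: Wed, 2036: Fri, 2037: Sat, 2038: Sun ✓, 2039: Mon, 2040: Wed, 2041: Thu, 2042: Fri, 2043: Sat, 2044: Mon, 2045: Tue, 2046: Wed, 2047: Thu, 2048: Sat, 2049: Sun ✓, 2050: Mon, 2051: Tue, 2052: Thu
Sundays: 2032, 2038, 2049.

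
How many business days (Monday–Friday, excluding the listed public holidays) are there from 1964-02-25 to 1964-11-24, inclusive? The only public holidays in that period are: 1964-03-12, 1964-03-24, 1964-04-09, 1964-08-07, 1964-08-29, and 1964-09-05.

1964-02-25 is a Tuesday.
From 1964-02-25 to 1964-11-24 is 274 days inclusive.
274 = 7 × 39 + 1, so there are 39 full weeks plus 1 extra day.
Each full week contributes 5 weekdays (Mon–Fri): 39 × 5 = 195.
The 1 extra day is Tue — 1 of them qualifies.
Total: 195 + 1 = 196.
Holidays: 1964-03-12 (Thu); 1964-03-24 (Tue); 1964-04-09 (Thu); 1964-08-07 (Fri); 1964-08-29 (Sat); 1964-09-05 (Sat).
4 of the 6 holidays fall on weekdays; the rest are weekends and were already excluded.
Business days: 196 − 4 = 192.

192 business days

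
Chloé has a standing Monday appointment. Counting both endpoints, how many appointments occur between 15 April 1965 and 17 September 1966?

15 April 1965 is a Thursday.
From 15 April 1965 to 17 September 1966 is 521 days inclusive.
521 = 7 × 74 + 3, so there are 74 full weeks plus 3 extra days.
Each full week contributes one Monday: 74 so far.
The 3 extra days are Thursday, Friday, Saturday — none qualify.
Total: 74 + 0 = 74.

74 Mondays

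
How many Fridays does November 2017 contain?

1 November 2017 is a Wednesday.
From 1 November 2017 to 30 November 2017 is 30 days inclusive.
30 = 7 × 4 + 2, so there are 4 full weeks plus 2 extra days.
Each full week contributes one Friday: 4 so far.
The 2 extra days are Wed, Thu — none qualify.
Total: 4 + 0 = 4.

4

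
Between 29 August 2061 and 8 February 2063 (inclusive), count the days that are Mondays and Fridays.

29 August 2061 is a Monday.
That's 529 days from start to end, counting both.
529 = 7 × 75 + 4, so there are 75 full weeks plus 4 extra days.
Each full week contributes 2 days from the set (Mon, Fri): 75 × 2 = 150.
The 4 extra days are Mon, Tue, Wed, Thu — 1 of them qualifies.
Total: 150 + 1 = 151.

151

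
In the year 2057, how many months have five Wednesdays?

4

A month has five Wednesdays exactly when Wednesday falls within its first (length − 28) days.
Jan: 31 days, starts Mon → 5 of Mon, Tue, Wed ✓
Feb: 28 days, starts Thu → 5 of (none)
Mar: 31 days, starts Thu → 5 of Thu, Fri, Sat
Apr: 30 days, starts Sun → 5 of Sun, Mon
May: 31 days, starts Tue → 5 of Tue, Wed, Thu ✓
Jun: 30 days, starts Fri → 5 of Fri, Sat
Jul: 31 days, starts Sun → 5 of Sun, Mon, Tue
Aug: 31 days, starts Wed → 5 of Wed, Thu, Fri ✓
Sep: 30 days, starts Sat → 5 of Sat, Sun
Oct: 31 days, starts Mon → 5 of Mon, Tue, Wed ✓
Nov: 30 days, starts Thu → 5 of Thu, Fri
Dec: 31 days, starts Sat → 5 of Sat, Sun, Mon
Months with five Wednesdays: Jan, May, Aug, Oct.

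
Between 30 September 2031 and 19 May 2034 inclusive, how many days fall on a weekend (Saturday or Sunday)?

30 September 2031 is a Tuesday.
That's 963 days from start to end, counting both.
963 = 7 × 137 + 4, so there are 137 full weeks plus 4 extra days.
Each full week contributes 2 weekend days (Sat, Sun): 137 × 2 = 274.
The 4 extra days are Tue, Wed, Thu, Fri — none qualify.
Total: 274 + 0 = 274.

274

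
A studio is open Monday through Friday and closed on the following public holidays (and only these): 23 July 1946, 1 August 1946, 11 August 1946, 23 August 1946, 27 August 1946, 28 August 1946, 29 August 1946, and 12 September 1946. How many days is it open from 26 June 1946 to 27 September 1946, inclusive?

26 June 1946 is a Wednesday.
That's 94 days from start to end, counting both.
94 = 7 × 13 + 3, so there are 13 full weeks plus 3 extra days.
Each full week contributes 5 weekdays (Mon–Fri): 13 × 5 = 65.
The 3 extra days are Wednesday, Thursday, Friday — 3 of them qualify.
Total: 65 + 3 = 68.
Holidays: 23 July 1946 (Tue); 1 August 1946 (Thu); 11 August 1946 (Sun); 23 August 1946 (Fri); 27 August 1946 (Tue); 28 August 1946 (Wed); 29 August 1946 (Thu); 12 September 1946 (Thu).
7 of the 8 holidays fall on weekdays; the rest are weekends and were already excluded.
Business days: 68 − 7 = 61.

61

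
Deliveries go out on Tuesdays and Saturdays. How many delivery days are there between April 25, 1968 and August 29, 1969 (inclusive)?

April 25, 1968 is a Thursday.
That's 492 days from start to end, counting both.
492 = 7 × 70 + 2, so there are 70 full weeks plus 2 extra days.
Each full week contributes 2 days from the set (Tue, Sat): 70 × 2 = 140.
The 2 extra days are Thu, Fri — none qualify.
Total: 140 + 0 = 140.

140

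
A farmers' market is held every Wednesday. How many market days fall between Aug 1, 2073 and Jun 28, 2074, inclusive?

48

Aug 1, 2073 is a Tuesday.
The range spans 332 days (inclusive of both endpoints).
332 = 7 × 47 + 3, so there are 47 full weeks plus 3 extra days.
Each full week contributes one Wednesday: 47 so far.
The 3 extra days are Tue, Wed, Thu — 1 of them qualifies.
Total: 47 + 1 = 48.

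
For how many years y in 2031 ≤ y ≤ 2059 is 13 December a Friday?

4

Day of week of December 13 in each year:
2031: Sat, 2032: Mon, 2033: Tue, 2034: Wed, 2035: Thu, 2036: Sat, 2037: Sun, 2038: Mon, 2039: Tue, 2040: Thu, 2041: Fri ✓, 2042: Sat, 2043: Sun, 2044: Tue, 2045: Wed, 2046: Thu, 2047: Fri ✓, 2048: Sun, 2049: Mon, 2050: Tue, 2051: Wed, 2052: Fri ✓, 2053: Sat, 2054: Sun, 2055: Mon, 2056: Wed, 2057: Thu, 2058: Fri ✓, 2059: Sat
Fridays: 2041, 2047, 2052, 2058.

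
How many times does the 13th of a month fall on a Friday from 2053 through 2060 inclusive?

13

Friday-the-13ths by year:
2053: Jun
2054: Feb, Mar, Nov
2055: Aug
2056: Oct
2057: Apr, Jul
2058: Sep, Dec
2059: Jun
2060: Feb, Aug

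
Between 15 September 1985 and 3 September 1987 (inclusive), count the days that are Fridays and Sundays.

205

15 September 1985 is a Sunday.
That's 719 days from start to end, counting both.
719 = 7 × 102 + 5, so there are 102 full weeks plus 5 extra days.
Each full week contributes 2 days from the set (Fri, Sun): 102 × 2 = 204.
The 5 extra days are Sun, Mon, Tue, Wed, Thu — 1 of them qualifies.
Total: 204 + 1 = 205.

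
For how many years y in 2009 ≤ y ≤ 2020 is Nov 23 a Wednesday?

2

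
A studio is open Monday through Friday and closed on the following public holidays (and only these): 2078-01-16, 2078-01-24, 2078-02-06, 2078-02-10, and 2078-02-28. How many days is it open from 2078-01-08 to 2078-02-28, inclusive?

33 business days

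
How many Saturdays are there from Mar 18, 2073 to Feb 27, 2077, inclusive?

Mar 18, 2073 is a Saturday.
That's 1443 days from start to end, counting both.
1443 = 7 × 206 + 1, so there are 206 full weeks plus 1 extra day.
Each full week contributes one Saturday: 206 so far.
The 1 extra day is Saturday — 1 of them qualifies.
Total: 206 + 1 = 207.

207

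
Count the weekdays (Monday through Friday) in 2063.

261 weekdays

Jan 1, 2063 is a Monday.
From Jan 1, 2063 to Dec 31, 2063 is 365 days inclusive.
365 = 7 × 52 + 1, so there are 52 full weeks plus 1 extra day.
Each full week contributes 5 weekdays (Mon–Fri): 52 × 5 = 260.
The 1 extra day is Mon — 1 of them qualifies.
Total: 260 + 1 = 261.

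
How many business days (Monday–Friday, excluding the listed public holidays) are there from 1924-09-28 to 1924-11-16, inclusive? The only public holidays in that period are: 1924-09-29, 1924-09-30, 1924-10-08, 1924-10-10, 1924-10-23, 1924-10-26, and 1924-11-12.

29

1924-09-28 is a Sunday.
The range spans 50 days (inclusive of both endpoints).
50 = 7 × 7 + 1, so there are 7 full weeks plus 1 extra day.
Each full week contributes 5 weekdays (Mon–Fri): 7 × 5 = 35.
The 1 extra day is Sun — none qualify.
Total: 35 + 0 = 35.
Holidays: 1924-09-29 (Mon); 1924-09-30 (Tue); 1924-10-08 (Wed); 1924-10-10 (Fri); 1924-10-23 (Thu); 1924-10-26 (Sun); 1924-11-12 (Wed).
6 of the 7 holidays fall on weekdays; the rest are weekends and were already excluded.
Business days: 35 − 6 = 29.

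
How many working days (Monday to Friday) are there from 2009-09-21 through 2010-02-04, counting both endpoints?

99 weekdays

2009-09-21 is a Monday.
That's 137 days from start to end, counting both.
137 = 7 × 19 + 4, so there are 19 full weeks plus 4 extra days.
Each full week contributes 5 weekdays (Mon–Fri): 19 × 5 = 95.
The 4 extra days are Mon, Tue, Wed, Thu — 4 of them qualify.
Total: 95 + 4 = 99.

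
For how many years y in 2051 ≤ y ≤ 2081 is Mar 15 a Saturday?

Day of week of March 15 in each year:
2051: Wed, 2052: Fri, 2053: Sat ✓, 2054: Sun, 2055: Mon, 2056: Wed, 2057: Thu, 2058: Fri, 2059: Sat ✓, 2060: Mon, 2061: Tue, 2062: Wed, 2063: Thu, 2064: Sat ✓, 2065: Sun, 2066: Mon, 2067: Tue, 2068: Thu, 2069: Fri, 2070: Sat ✓, 2071: Sun, 2072: Tue, 2073: Wed, 2074: Thu, 2075: Fri, 2076: Sun, 2077: Mon, 2078: Tue, 2079: Wed, 2080: Fri, 2081: Sat ✓
Saturdays: 2053, 2059, 2064, 2070, 2081.

5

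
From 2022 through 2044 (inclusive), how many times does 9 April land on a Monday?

Day of week of April 9 in each year:
2022: Sat, 2023: Sun, 2024: Tue, 2025: Wed, 2026: Thu, 2027: Fri, 2028: Sun, 2029: Mon ✓, 2030: Tue, 2031: Wed, 2032: Fri, 2033: Sat, 2034: Sun, 2035: Mon ✓, 2036: Wed, 2037: Thu, 2038: Fri, 2039: Sat, 2040: Mon ✓, 2041: Tue, 2042: Wed, 2043: Thu, 2044: Sat
Mondays: 2029, 2035, 2040.

3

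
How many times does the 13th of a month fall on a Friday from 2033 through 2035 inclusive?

Friday-the-13ths by year:
2033: May
2034: Jan, Oct
2035: Apr, Jul

5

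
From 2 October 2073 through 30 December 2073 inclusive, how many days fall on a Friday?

2 October 2073 is a Monday.
That's 90 days from start to end, counting both.
90 = 7 × 12 + 6, so there are 12 full weeks plus 6 extra days.
Each full week contributes one Friday: 12 so far.
The 6 extra days are Monday, Tuesday, Wednesday, Thursday, Friday, Saturday — 1 of them qualifies.
Total: 12 + 1 = 13.

13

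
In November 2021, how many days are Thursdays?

4

1 November 2021 is a Monday.
From 1 November 2021 to 30 November 2021 is 30 days inclusive.
30 = 7 × 4 + 2, so there are 4 full weeks plus 2 extra days.
Each full week contributes one Thursday: 4 so far.
The 2 extra days are Monday, Tuesday — none qualify.
Total: 4 + 0 = 4.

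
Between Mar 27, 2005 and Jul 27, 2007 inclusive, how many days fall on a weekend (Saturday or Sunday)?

243

Mar 27, 2005 is a Sunday.
The range spans 853 days (inclusive of both endpoints).
853 = 7 × 121 + 6, so there are 121 full weeks plus 6 extra days.
Each full week contributes 2 weekend days (Sat, Sun): 121 × 2 = 242.
The 6 extra days are Sunday, Monday, Tuesday, Wednesday, Thursday, Friday — 1 of them qualifies.
Total: 242 + 1 = 243.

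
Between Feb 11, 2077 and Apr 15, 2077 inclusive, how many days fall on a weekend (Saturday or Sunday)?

Feb 11, 2077 is a Thursday.
The range spans 64 days (inclusive of both endpoints).
64 = 7 × 9 + 1, so there are 9 full weeks plus 1 extra day.
Each full week contributes 2 weekend days (Sat, Sun): 9 × 2 = 18.
The 1 extra day is Thursday — none qualify.
Total: 18 + 0 = 18.

18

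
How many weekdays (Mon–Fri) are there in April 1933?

April 1, 1933 is a Saturday.
From April 1, 1933 to April 30, 1933 is 30 days inclusive.
30 = 7 × 4 + 2, so there are 4 full weeks plus 2 extra days.
Each full week contributes 5 weekdays (Mon–Fri): 4 × 5 = 20.
The 2 extra days are Sat, Sun — none qualify.
Total: 20 + 0 = 20.

20 weekdays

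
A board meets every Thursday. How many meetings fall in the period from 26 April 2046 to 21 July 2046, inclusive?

13

26 April 2046 is a Thursday.
The range spans 87 days (inclusive of both endpoints).
87 = 7 × 12 + 3, so there are 12 full weeks plus 3 extra days.
Each full week contributes one Thursday: 12 so far.
The 3 extra days are Thu, Fri, Sat — 1 of them qualifies.
Total: 12 + 1 = 13.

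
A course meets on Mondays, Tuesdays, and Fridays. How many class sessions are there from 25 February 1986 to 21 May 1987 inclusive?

193

25 February 1986 is a Tuesday.
From 25 February 1986 to 21 May 1987 is 451 days inclusive.
451 = 7 × 64 + 3, so there are 64 full weeks plus 3 extra days.
Each full week contributes 3 days from the set (Mon, Tue, Fri): 64 × 3 = 192.
The 3 extra days are Tuesday, Wednesday, Thursday — 1 of them qualifies.
Total: 192 + 1 = 193.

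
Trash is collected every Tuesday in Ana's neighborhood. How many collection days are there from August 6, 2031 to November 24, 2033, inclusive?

August 6, 2031 is a Wednesday.
The range spans 842 days (inclusive of both endpoints).
842 = 7 × 120 + 2, so there are 120 full weeks plus 2 extra days.
Each full week contributes one Tuesday: 120 so far.
The 2 extra days are Wednesday, Thursday — none qualify.
Total: 120 + 0 = 120.

120 Tuesdays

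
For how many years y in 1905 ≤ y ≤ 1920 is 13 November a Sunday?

1

Day of week of November 13 in each year:
1905: Mon, 1906: Tue, 1907: Wed, 1908: Fri, 1909: Sat, 1910: Sun ✓, 1911: Mon, 1912: Wed, 1913: Thu, 1914: Fri, 1915: Sat, 1916: Mon, 1917: Tue, 1918: Wed, 1919: Thu, 1920: Sat
Sundays: 1910.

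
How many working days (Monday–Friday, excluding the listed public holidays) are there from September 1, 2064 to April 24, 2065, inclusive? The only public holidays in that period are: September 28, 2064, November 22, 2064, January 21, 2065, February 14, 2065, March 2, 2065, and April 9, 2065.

167

September 1, 2064 is a Monday.
From September 1, 2064 to April 24, 2065 is 236 days inclusive.
236 = 7 × 33 + 5, so there are 33 full weeks plus 5 extra days.
Each full week contributes 5 weekdays (Mon–Fri): 33 × 5 = 165.
The 5 extra days are Mon, Tue, Wed, Thu, Fri — 5 of them qualify.
Total: 165 + 5 = 170.
Holidays: September 28, 2064 (Sun); November 22, 2064 (Sat); January 21, 2065 (Wed); February 14, 2065 (Sat); March 2, 2065 (Mon); April 9, 2065 (Thu).
3 of the 6 holidays fall on weekdays; the rest are weekends and were already excluded.
Business days: 170 − 3 = 167.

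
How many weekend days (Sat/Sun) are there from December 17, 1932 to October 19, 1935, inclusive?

297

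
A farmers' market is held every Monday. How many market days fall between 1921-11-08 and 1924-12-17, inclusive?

162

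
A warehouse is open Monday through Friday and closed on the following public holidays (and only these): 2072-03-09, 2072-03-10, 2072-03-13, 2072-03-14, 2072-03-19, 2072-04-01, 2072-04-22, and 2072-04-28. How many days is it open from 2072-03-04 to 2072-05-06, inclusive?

40 business days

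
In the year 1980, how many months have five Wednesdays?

5

A month has five Wednesdays exactly when Wednesday falls within its first (length − 28) days.
Jan: 31 days, starts Tue → 5 of Tue, Wed, Thu ✓
Feb: 29 days, starts Fri → 5 of Fri
Mar: 31 days, starts Sat → 5 of Sat, Sun, Mon
Apr: 30 days, starts Tue → 5 of Tue, Wed ✓
May: 31 days, starts Thu → 5 of Thu, Fri, Sat
Jun: 30 days, starts Sun → 5 of Sun, Mon
Jul: 31 days, starts Tue → 5 of Tue, Wed, Thu ✓
Aug: 31 days, starts Fri → 5 of Fri, Sat, Sun
Sep: 30 days, starts Mon → 5 of Mon, Tue
Oct: 31 days, starts Wed → 5 of Wed, Thu, Fri ✓
Nov: 30 days, starts Sat → 5 of Sat, Sun
Dec: 31 days, starts Mon → 5 of Mon, Tue, Wed ✓
Months with five Wednesdays: Jan, Apr, Jul, Oct, Dec.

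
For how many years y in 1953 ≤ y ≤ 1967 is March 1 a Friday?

Day of week of March 1 in each year:
1953: Sun, 1954: Mon, 1955: Tue, 1956: Thu, 1957: Fri ✓, 1958: Sat, 1959: Sun, 1960: Tue, 1961: Wed, 1962: Thu, 1963: Fri ✓, 1964: Sun, 1965: Mon, 1966: Tue, 1967: Wed
Fridays: 1957, 1963.

2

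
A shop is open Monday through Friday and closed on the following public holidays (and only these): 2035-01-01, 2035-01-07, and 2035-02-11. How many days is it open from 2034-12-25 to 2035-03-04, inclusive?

2034-12-25 is a Monday.
The range spans 70 days (inclusive of both endpoints).
70 = 7 × 10, so the span is exactly 10 full weeks.
Each full week contributes 5 weekdays (Mon–Fri): 10 × 5 = 50.
Total: 50.
Holidays: 2035-01-01 (Mon); 2035-01-07 (Sun); 2035-02-11 (Sun).
1 of the 3 holidays fall on weekdays; the rest are weekends and were already excluded.
Business days: 50 − 1 = 49.

49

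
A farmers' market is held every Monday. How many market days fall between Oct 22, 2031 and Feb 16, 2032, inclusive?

17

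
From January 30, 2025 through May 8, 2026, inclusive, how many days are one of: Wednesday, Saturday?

132

January 30, 2025 is a Thursday.
From January 30, 2025 to May 8, 2026 is 464 days inclusive.
464 = 7 × 66 + 2, so there are 66 full weeks plus 2 extra days.
Each full week contributes 2 days from the set (Wed, Sat): 66 × 2 = 132.
The 2 extra days are Thursday, Friday — none qualify.
Total: 132 + 0 = 132.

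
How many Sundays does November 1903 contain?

5

1 November 1903 is a Sunday.
From 1 November 1903 to 30 November 1903 is 30 days inclusive.
30 = 7 × 4 + 2, so there are 4 full weeks plus 2 extra days.
Each full week contributes one Sunday: 4 so far.
The 2 extra days are Sunday, Monday — 1 of them qualifies.
Total: 4 + 1 = 5.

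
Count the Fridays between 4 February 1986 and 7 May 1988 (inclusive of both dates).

4 February 1986 is a Tuesday.
That's 824 days from start to end, counting both.
824 = 7 × 117 + 5, so there are 117 full weeks plus 5 extra days.
Each full week contributes one Friday: 117 so far.
The 5 extra days are Tue, Wed, Thu, Fri, Sat — 1 of them qualifies.
Total: 117 + 1 = 118.

118 Fridays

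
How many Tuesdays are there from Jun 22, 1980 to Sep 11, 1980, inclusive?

12

Jun 22, 1980 is a Sunday.
That's 82 days from start to end, counting both.
82 = 7 × 11 + 5, so there are 11 full weeks plus 5 extra days.
Each full week contributes one Tuesday: 11 so far.
The 5 extra days are Sun, Mon, Tue, Wed, Thu — 1 of them qualifies.
Total: 11 + 1 = 12.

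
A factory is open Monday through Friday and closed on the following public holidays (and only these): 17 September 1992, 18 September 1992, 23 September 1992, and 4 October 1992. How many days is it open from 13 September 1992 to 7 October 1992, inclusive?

13 September 1992 is a Sunday.
That's 25 days from start to end, counting both.
25 = 7 × 3 + 4, so there are 3 full weeks plus 4 extra days.
Each full week contributes 5 weekdays (Mon–Fri): 3 × 5 = 15.
The 4 extra days are Sunday, Monday, Tuesday, Wednesday — 3 of them qualify.
Total: 15 + 3 = 18.
Holidays: 17 September 1992 (Thu); 18 September 1992 (Fri); 23 September 1992 (Wed); 4 October 1992 (Sun).
3 of the 4 holidays fall on weekdays; the rest are weekends and were already excluded.
Business days: 18 − 3 = 15.

15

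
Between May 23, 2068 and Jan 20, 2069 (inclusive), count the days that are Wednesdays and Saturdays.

May 23, 2068 is a Wednesday.
That's 243 days from start to end, counting both.
243 = 7 × 34 + 5, so there are 34 full weeks plus 5 extra days.
Each full week contributes 2 days from the set (Wed, Sat): 34 × 2 = 68.
The 5 extra days are Wed, Thu, Fri, Sat, Sun — 2 of them qualify.
Total: 68 + 2 = 70.

70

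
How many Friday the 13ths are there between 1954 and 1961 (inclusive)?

14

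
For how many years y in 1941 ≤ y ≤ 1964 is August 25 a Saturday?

Day of week of August 25 in each year:
1941: Mon, 1942: Tue, 1943: Wed, 1944: Fri, 1945: Sat ✓, 1946: Sun, 1947: Mon, 1948: Wed, 1949: Thu, 1950: Fri, 1951: Sat ✓, 1952: Mon, 1953: Tue, 1954: Wed, 1955: Thu, 1956: Sat ✓, 1957: Sun, 1958: Mon, 1959: Tue, 1960: Thu, 1961: Fri, 1962: Sat ✓, 1963: Sun, 1964: Tue
Saturdays: 1945, 1951, 1956, 1962.

4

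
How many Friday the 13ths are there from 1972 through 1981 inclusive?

Friday-the-13ths by year:
1972: Oct
1973: Apr, Jul
1974: Sep, Dec
1975: Jun
1976: Feb, Aug
1977: May
1978: Jan, Oct
1979: Apr, Jul
1980: Jun
1981: Feb, Mar, Nov

17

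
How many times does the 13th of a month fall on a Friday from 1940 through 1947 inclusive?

Friday-the-13ths by year:
1940: Sep, Dec
1941: Jun
1942: Feb, Mar, Nov
1943: Aug
1944: Oct
1945: Apr, Jul
1946: Sep, Dec
1947: Jun

13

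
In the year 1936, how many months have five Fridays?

A month has five Fridays exactly when Friday falls within its first (length − 28) days.
Jan: 31 days, starts Wed → 5 of Wed, Thu, Fri ✓
Feb: 29 days, starts Sat → 5 of Sat
Mar: 31 days, starts Sun → 5 of Sun, Mon, Tue
Apr: 30 days, starts Wed → 5 of Wed, Thu
May: 31 days, starts Fri → 5 of Fri, Sat, Sun ✓
Jun: 30 days, starts Mon → 5 of Mon, Tue
Jul: 31 days, starts Wed → 5 of Wed, Thu, Fri ✓
Aug: 31 days, starts Sat → 5 of Sat, Sun, Mon
Sep: 30 days, starts Tue → 5 of Tue, Wed
Oct: 31 days, starts Thu → 5 of Thu, Fri, Sat ✓
Nov: 30 days, starts Sun → 5 of Sun, Mon
Dec: 31 days, starts Tue → 5 of Tue, Wed, Thu
Months with five Fridays: Jan, May, Jul, Oct.

4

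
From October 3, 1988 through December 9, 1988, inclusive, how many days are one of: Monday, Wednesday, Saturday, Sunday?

38

October 3, 1988 is a Monday.
That's 68 days from start to end, counting both.
68 = 7 × 9 + 5, so there are 9 full weeks plus 5 extra days.
Each full week contributes 4 days from the set (Mon, Wed, Sat, Sun): 9 × 4 = 36.
The 5 extra days are Mon, Tue, Wed, Thu, Fri — 2 of them qualify.
Total: 36 + 2 = 38.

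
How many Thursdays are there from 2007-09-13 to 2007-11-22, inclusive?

11 Thursdays

2007-09-13 is a Thursday.
The range spans 71 days (inclusive of both endpoints).
71 = 7 × 10 + 1, so there are 10 full weeks plus 1 extra day.
Each full week contributes one Thursday: 10 so far.
The 1 extra day is Thursday — 1 of them qualifies.
Total: 10 + 1 = 11.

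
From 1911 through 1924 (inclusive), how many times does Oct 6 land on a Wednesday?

Day of week of October 6 in each year:
1911: Fri, 1912: Sun, 1913: Mon, 1914: Tue, 1915: Wed ✓, 1916: Fri, 1917: Sat, 1918: Sun, 1919: Mon, 1920: Wed ✓, 1921: Thu, 1922: Fri, 1923: Sat, 1924: Mon
Wednesdays: 1915, 1920.

2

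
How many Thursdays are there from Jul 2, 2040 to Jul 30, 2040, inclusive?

Jul 2, 2040 is a Monday.
From Jul 2, 2040 to Jul 30, 2040 is 29 days inclusive.
29 = 7 × 4 + 1, so there are 4 full weeks plus 1 extra day.
Each full week contributes one Thursday: 4 so far.
The 1 extra day is Monday — none qualify.
Total: 4 + 0 = 4.

4 Thursdays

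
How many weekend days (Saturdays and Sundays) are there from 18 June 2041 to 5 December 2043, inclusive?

18 June 2041 is a Tuesday.
From 18 June 2041 to 5 December 2043 is 901 days inclusive.
901 = 7 × 128 + 5, so there are 128 full weeks plus 5 extra days.
Each full week contributes 2 weekend days (Sat, Sun): 128 × 2 = 256.
The 5 extra days are Tuesday, Wednesday, Thursday, Friday, Saturday — 1 of them qualifies.
Total: 256 + 1 = 257.

257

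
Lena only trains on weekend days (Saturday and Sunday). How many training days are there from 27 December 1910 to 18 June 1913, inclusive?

258

27 December 1910 is a Tuesday.
The range spans 905 days (inclusive of both endpoints).
905 = 7 × 129 + 2, so there are 129 full weeks plus 2 extra days.
Each full week contributes 2 weekend days (Sat, Sun): 129 × 2 = 258.
The 2 extra days are Tue, Wed — none qualify.
Total: 258 + 0 = 258.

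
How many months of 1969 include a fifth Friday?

4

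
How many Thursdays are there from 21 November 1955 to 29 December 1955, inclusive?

6

21 November 1955 is a Monday.
From 21 November 1955 to 29 December 1955 is 39 days inclusive.
39 = 7 × 5 + 4, so there are 5 full weeks plus 4 extra days.
Each full week contributes one Thursday: 5 so far.
The 4 extra days are Monday, Tuesday, Wednesday, Thursday — 1 of them qualifies.
Total: 5 + 1 = 6.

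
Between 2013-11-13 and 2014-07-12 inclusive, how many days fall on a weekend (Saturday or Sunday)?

69

2013-11-13 is a Wednesday.
From 2013-11-13 to 2014-07-12 is 242 days inclusive.
242 = 7 × 34 + 4, so there are 34 full weeks plus 4 extra days.
Each full week contributes 2 weekend days (Sat, Sun): 34 × 2 = 68.
The 4 extra days are Wednesday, Thursday, Friday, Saturday — 1 of them qualifies.
Total: 68 + 1 = 69.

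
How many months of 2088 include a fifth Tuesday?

A month has five Tuesdays exactly when Tuesday falls within its first (length − 28) days.
Jan: 31 days, starts Thu → 5 of Thu, Fri, Sat
Feb: 29 days, starts Sun → 5 of Sun
Mar: 31 days, starts Mon → 5 of Mon, Tue, Wed ✓
Apr: 30 days, starts Thu → 5 of Thu, Fri
May: 31 days, starts Sat → 5 of Sat, Sun, Mon
Jun: 30 days, starts Tue → 5 of Tue, Wed ✓
Jul: 31 days, starts Thu → 5 of Thu, Fri, Sat
Aug: 31 days, starts Sun → 5 of Sun, Mon, Tue ✓
Sep: 30 days, starts Wed → 5 of Wed, Thu
Oct: 31 days, starts Fri → 5 of Fri, Sat, Sun
Nov: 30 days, starts Mon → 5 of Mon, Tue ✓
Dec: 31 days, starts Wed → 5 of Wed, Thu, Fri
Months with five Tuesdays: Mar, Jun, Aug, Nov.

4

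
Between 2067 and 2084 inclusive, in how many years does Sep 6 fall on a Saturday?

Day of week of September 6 in each year:
2067: Tue, 2068: Thu, 2069: Fri, 2070: Sat ✓, 2071: Sun, 2072: Tue, 2073: Wed, 2074: Thu, 2075: Fri, 2076: Sun, 2077: Mon, 2078: Tue, 2079: Wed, 2080: Fri, 2081: Sat ✓, 2082: Sun, 2083: Mon, 2084: Wed
Saturdays: 2070, 2081.

2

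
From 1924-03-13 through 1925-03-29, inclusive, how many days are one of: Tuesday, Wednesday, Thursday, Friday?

218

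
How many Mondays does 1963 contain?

Jan 1, 1963 is a Tuesday.
The range spans 365 days (inclusive of both endpoints).
365 = 7 × 52 + 1, so there are 52 full weeks plus 1 extra day.
Each full week contributes one Monday: 52 so far.
The 1 extra day is Tue — none qualify.
Total: 52 + 0 = 52.

52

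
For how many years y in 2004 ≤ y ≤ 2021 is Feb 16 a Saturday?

Day of week of February 16 in each year:
2004: Mon, 2005: Wed, 2006: Thu, 2007: Fri, 2008: Sat ✓, 2009: Mon, 2010: Tue, 2011: Wed, 2012: Thu, 2013: Sat ✓, 2014: Sun, 2015: Mon, 2016: Tue, 2017: Thu, 2018: Fri, 2019: Sat ✓, 2020: Sun, 2021: Tue
Saturdays: 2008, 2013, 2019.

3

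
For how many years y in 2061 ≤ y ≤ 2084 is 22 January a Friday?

Day of week of January 22 in each year:
2061: Sat, 2062: Sun, 2063: Mon, 2064: Tue, 2065: Thu, 2066: Fri ✓, 2067: Sat, 2068: Sun, 2069: Tue, 2070: Wed, 2071: Thu, 2072: Fri ✓, 2073: Sun, 2074: Mon, 2075: Tue, 2076: Wed, 2077: Fri ✓, 2078: Sat, 2079: Sun, 2080: Mon, 2081: Wed, 2082: Thu, 2083: Fri ✓, 2084: Sat
Fridays: 2066, 2072, 2077, 2083.

4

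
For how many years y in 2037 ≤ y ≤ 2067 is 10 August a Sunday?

4

Day of week of August 10 in each year:
2037: Mon, 2038: Tue, 2039: Wed, 2040: Fri, 2041: Sat, 2042: Sun ✓, 2043: Mon, 2044: Wed, 2045: Thu, 2046: Fri, 2047: Sat, 2048: Mon, 2049: Tue, 2050: Wed, 2051: Thu, 2052: Sat, 2053: Sun ✓, 2054: Mon, 2055: Tue, 2056: Thu, 2057: Fri, 2058: Sat, 2059: Sun ✓, 2060: Tue, 2061: Wed, 2062: Thu, 2063: Fri, 2064: Sun ✓, 2065: Mon, 2066: Tue, 2067: Wed
Sundays: 2042, 2053, 2059, 2064.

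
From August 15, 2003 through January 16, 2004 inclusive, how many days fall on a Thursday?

August 15, 2003 is a Friday.
The range spans 155 days (inclusive of both endpoints).
155 = 7 × 22 + 1, so there are 22 full weeks plus 1 extra day.
Each full week contributes one Thursday: 22 so far.
The 1 extra day is Fri — none qualify.
Total: 22 + 0 = 22.

22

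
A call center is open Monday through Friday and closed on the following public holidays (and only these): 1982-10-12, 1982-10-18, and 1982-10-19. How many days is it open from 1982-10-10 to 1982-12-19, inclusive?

1982-10-10 is a Sunday.
The range spans 71 days (inclusive of both endpoints).
71 = 7 × 10 + 1, so there are 10 full weeks plus 1 extra day.
Each full week contributes 5 weekdays (Mon–Fri): 10 × 5 = 50.
The 1 extra day is Sunday — none qualify.
Total: 50 + 0 = 50.
Holidays: 1982-10-12 (Tue); 1982-10-18 (Mon); 1982-10-19 (Tue).
All 3 holidays fall on weekdays, so subtract 3.
Business days: 50 − 3 = 47.

47 working days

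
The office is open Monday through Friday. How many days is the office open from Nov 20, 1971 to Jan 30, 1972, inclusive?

Nov 20, 1971 is a Saturday.
The range spans 72 days (inclusive of both endpoints).
72 = 7 × 10 + 2, so there are 10 full weeks plus 2 extra days.
Each full week contributes 5 weekdays (Mon–Fri): 10 × 5 = 50.
The 2 extra days are Saturday, Sunday — none qualify.
Total: 50 + 0 = 50.

50 weekdays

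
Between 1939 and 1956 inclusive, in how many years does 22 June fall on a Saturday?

2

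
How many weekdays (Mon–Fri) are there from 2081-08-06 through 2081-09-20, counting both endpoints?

33 weekdays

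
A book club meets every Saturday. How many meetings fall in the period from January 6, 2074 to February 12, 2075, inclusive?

58

January 6, 2074 is a Saturday.
The range spans 403 days (inclusive of both endpoints).
403 = 7 × 57 + 4, so there are 57 full weeks plus 4 extra days.
Each full week contributes one Saturday: 57 so far.
The 4 extra days are Sat, Sun, Mon, Tue — 1 of them qualifies.
Total: 57 + 1 = 58.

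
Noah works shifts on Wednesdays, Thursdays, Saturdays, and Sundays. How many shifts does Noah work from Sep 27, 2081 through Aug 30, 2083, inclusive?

402

Sep 27, 2081 is a Saturday.
The range spans 703 days (inclusive of both endpoints).
703 = 7 × 100 + 3, so there are 100 full weeks plus 3 extra days.
Each full week contributes 4 days from the set (Wed, Thu, Sat, Sun): 100 × 4 = 400.
The 3 extra days are Saturday, Sunday, Monday — 2 of them qualify.
Total: 400 + 2 = 402.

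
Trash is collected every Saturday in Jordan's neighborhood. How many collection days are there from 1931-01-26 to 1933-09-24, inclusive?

1931-01-26 is a Monday.
The range spans 973 days (inclusive of both endpoints).
973 = 7 × 139, so the span is exactly 139 full weeks.
Each full week contributes one Saturday: 139 so far.

139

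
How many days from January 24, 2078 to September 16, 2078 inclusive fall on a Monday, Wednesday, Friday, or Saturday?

135

January 24, 2078 is a Monday.
From January 24, 2078 to September 16, 2078 is 236 days inclusive.
236 = 7 × 33 + 5, so there are 33 full weeks plus 5 extra days.
Each full week contributes 4 days from the set (Mon, Wed, Fri, Sat): 33 × 4 = 132.
The 5 extra days are Mon, Tue, Wed, Thu, Fri — 3 of them qualify.
Total: 132 + 3 = 135.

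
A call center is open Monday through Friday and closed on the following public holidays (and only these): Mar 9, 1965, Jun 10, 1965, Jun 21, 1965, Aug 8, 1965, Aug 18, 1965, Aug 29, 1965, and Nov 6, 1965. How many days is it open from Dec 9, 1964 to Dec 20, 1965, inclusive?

Dec 9, 1964 is a Wednesday.
From Dec 9, 1964 to Dec 20, 1965 is 377 days inclusive.
377 = 7 × 53 + 6, so there are 53 full weeks plus 6 extra days.
Each full week contributes 5 weekdays (Mon–Fri): 53 × 5 = 265.
The 6 extra days are Wednesday, Thursday, Friday, Saturday, Sunday, Monday — 4 of them qualify.
Total: 265 + 4 = 269.
Holidays: Mar 9, 1965 (Tue); Jun 10, 1965 (Thu); Jun 21, 1965 (Mon); Aug 8, 1965 (Sun); Aug 18, 1965 (Wed); Aug 29, 1965 (Sun); Nov 6, 1965 (Sat).
4 of the 7 holidays fall on weekdays; the rest are weekends and were already excluded.
Business days: 269 − 4 = 265.

265 business days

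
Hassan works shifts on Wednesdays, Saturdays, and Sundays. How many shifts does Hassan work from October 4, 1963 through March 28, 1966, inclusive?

389

October 4, 1963 is a Friday.
That's 907 days from start to end, counting both.
907 = 7 × 129 + 4, so there are 129 full weeks plus 4 extra days.
Each full week contributes 3 days from the set (Wed, Sat, Sun): 129 × 3 = 387.
The 4 extra days are Fri, Sat, Sun, Mon — 2 of them qualify.
Total: 387 + 2 = 389.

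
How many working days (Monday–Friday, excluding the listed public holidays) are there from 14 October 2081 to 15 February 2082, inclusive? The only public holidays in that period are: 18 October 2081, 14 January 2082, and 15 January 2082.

14 October 2081 is a Tuesday.
The range spans 125 days (inclusive of both endpoints).
125 = 7 × 17 + 6, so there are 17 full weeks plus 6 extra days.
Each full week contributes 5 weekdays (Mon–Fri): 17 × 5 = 85.
The 6 extra days are Tuesday, Wednesday, Thursday, Friday, Saturday, Sunday — 4 of them qualify.
Total: 85 + 4 = 89.
Holidays: 18 October 2081 (Sat); 14 January 2082 (Wed); 15 January 2082 (Thu).
2 of the 3 holidays fall on weekdays; the rest are weekends and were already excluded.
Business days: 89 − 2 = 87.

87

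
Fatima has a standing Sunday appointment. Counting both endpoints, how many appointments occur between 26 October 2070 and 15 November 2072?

108

26 October 2070 is a Sunday.
The range spans 752 days (inclusive of both endpoints).
752 = 7 × 107 + 3, so there are 107 full weeks plus 3 extra days.
Each full week contributes one Sunday: 107 so far.
The 3 extra days are Sun, Mon, Tue — 1 of them qualifies.
Total: 107 + 1 = 108.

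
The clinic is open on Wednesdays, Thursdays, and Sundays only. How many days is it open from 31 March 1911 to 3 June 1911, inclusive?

31 March 1911 is a Friday.
That's 65 days from start to end, counting both.
65 = 7 × 9 + 2, so there are 9 full weeks plus 2 extra days.
Each full week contributes 3 days from the set (Wed, Thu, Sun): 9 × 3 = 27.
The 2 extra days are Fri, Sat — none qualify.
Total: 27 + 0 = 27.

27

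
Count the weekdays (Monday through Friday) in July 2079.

July 1, 2079 is a Saturday.
From July 1, 2079 to July 31, 2079 is 31 days inclusive.
31 = 7 × 4 + 3, so there are 4 full weeks plus 3 extra days.
Each full week contributes 5 weekdays (Mon–Fri): 4 × 5 = 20.
The 3 extra days are Saturday, Sunday, Monday — 1 of them qualifies.
Total: 20 + 1 = 21.

21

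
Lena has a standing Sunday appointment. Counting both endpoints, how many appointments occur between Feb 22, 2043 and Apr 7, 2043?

7

Feb 22, 2043 is a Sunday.
From Feb 22, 2043 to Apr 7, 2043 is 45 days inclusive.
45 = 7 × 6 + 3, so there are 6 full weeks plus 3 extra days.
Each full week contributes one Sunday: 6 so far.
The 3 extra days are Sunday, Monday, Tuesday — 1 of them qualifies.
Total: 6 + 1 = 7.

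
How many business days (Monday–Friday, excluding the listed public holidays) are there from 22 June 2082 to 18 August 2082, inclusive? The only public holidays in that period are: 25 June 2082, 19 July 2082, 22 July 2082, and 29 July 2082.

39 business days

22 June 2082 is a Monday.
That's 58 days from start to end, counting both.
58 = 7 × 8 + 2, so there are 8 full weeks plus 2 extra days.
Each full week contributes 5 weekdays (Mon–Fri): 8 × 5 = 40.
The 2 extra days are Mon, Tue — 2 of them qualify.
Total: 40 + 2 = 42.
Holidays: 25 June 2082 (Thu); 19 July 2082 (Sun); 22 July 2082 (Wed); 29 July 2082 (Wed).
3 of the 4 holidays fall on weekdays; the rest are weekends and were already excluded.
Business days: 42 − 3 = 39.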